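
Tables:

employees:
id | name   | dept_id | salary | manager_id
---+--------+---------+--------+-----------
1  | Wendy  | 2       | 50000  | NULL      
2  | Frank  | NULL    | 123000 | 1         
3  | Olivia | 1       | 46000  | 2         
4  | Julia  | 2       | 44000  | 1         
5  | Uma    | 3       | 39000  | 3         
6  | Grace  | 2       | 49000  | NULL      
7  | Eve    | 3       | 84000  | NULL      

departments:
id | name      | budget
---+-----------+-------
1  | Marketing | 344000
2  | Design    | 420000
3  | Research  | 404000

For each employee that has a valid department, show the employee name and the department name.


INNER JOIN keeps only employees rows whose dept_id matches an id in departments. Walk through each employee:
  - employee 1 (Wendy): dept_id=2 -> matches Design
  - employee 2 (Frank): dept_id=NULL, no match -> dropped
  - employee 3 (Olivia): dept_id=1 -> matches Marketing
  - employee 4 (Julia): dept_id=2 -> matches Design
  - employee 5 (Uma): dept_id=3 -> matches Research
  - employee 6 (Grace): dept_id=2 -> matches Design
  - employee 7 (Eve): dept_id=3 -> matches Research
So 1 of 7 rows is dropped.

SQL:
SELECT a.name, b.name AS department
FROM employees a
INNER JOIN departments b ON a.dept_id = b.id

Result:
name   | department
-------+-----------
Wendy  | Design    
Olivia | Marketing 
Julia  | Design    
Uma    | Research  
Grace  | Design    
Eve    | Research  


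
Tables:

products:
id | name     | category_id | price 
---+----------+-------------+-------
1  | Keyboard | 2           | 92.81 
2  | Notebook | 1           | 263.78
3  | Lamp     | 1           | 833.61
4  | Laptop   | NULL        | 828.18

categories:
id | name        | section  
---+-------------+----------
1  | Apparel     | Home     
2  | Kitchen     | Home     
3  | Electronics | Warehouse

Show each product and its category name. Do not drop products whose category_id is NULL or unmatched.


LEFT JOIN keeps every row from products (the left table); where category_id has no match in categories, the category columns become NULL. Walk through each product:
  - product 1 (Keyboard): category_id=2 -> matches Kitchen
  - product 2 (Notebook): category_id=1 -> matches Apparel
  - product 3 (Lamp): category_id=1 -> matches Apparel
  - product 4 (Laptop): category_id=NULL, no match -> kept with NULL
All 4 rows appear; 1 has NULL category.

SQL:
SELECT a.name, b.name AS category
FROM products a
LEFT JOIN categories b ON a.category_id = b.id

Result:
name     | category
---------+---------
Keyboard | Kitchen 
Notebook | Apparel 
Lamp     | Apparel 
Laptop   | NULL    


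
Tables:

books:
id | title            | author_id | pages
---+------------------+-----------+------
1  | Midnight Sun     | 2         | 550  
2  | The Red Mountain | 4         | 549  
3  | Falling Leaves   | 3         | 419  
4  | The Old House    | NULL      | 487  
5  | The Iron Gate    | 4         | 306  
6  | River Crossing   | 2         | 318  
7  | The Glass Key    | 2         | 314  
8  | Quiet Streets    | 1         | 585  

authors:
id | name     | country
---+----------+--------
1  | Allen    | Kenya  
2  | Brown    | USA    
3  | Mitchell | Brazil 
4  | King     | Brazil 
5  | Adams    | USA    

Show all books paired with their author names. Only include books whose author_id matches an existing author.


INNER JOIN keeps only books rows whose author_id matches an id in authors. Walk through each book:
  - book 1 (Midnight Sun): author_id=2 -> matches Brown
  - book 2 (The Red Mountain): author_id=4 -> matches King
  - book 3 (Falling Leaves): author_id=3 -> matches Mitchell
  - book 4 (The Old House): author_id=NULL, no match -> dropped
  - book 5 (The Iron Gate): author_id=4 -> matches King
  - book 6 (River Crossing): author_id=2 -> matches Brown
  - book 7 (The Glass Key): author_id=2 -> matches Brown
  - book 8 (Quiet Streets): author_id=1 -> matches Allen
So 1 of 8 rows is dropped.

SQL:
SELECT a.title, b.name AS author
FROM books a
INNER JOIN authors b ON a.author_id = b.id

Result:
title            | author  
-----------------+---------
Midnight Sun     | Brown   
The Red Mountain | King    
Falling Leaves   | Mitchell
The Iron Gate    | King    
River Crossing   | Brown   
The Glass Key    | Brown   
Quiet Streets    | Allen   


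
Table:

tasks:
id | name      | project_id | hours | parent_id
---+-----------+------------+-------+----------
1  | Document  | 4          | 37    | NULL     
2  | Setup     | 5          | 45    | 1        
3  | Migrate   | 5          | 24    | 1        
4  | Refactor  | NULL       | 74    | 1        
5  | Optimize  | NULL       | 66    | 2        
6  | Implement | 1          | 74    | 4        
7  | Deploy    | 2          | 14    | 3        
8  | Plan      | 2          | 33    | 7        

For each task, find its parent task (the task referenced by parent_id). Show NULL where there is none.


This is a self-join: tasks is joined to a second copy of itself, matching each row's parent_id to another row's id. Use LEFT JOIN so rows with parent_id=NULL are kept.
  - task 1 (Document): parent_id=NULL -> NULL
  - task 2 (Setup): parent_id=1 -> Document
  - task 3 (Migrate): parent_id=1 -> Document
  - task 4 (Refactor): parent_id=1 -> Document
  - task 5 (Optimize): parent_id=2 -> Setup
  - task 6 (Implement): parent_id=4 -> Refactor
  - task 7 (Deploy): parent_id=3 -> Migrate
  - task 8 (Plan): parent_id=7 -> Deploy

SQL:
SELECT a.name AS item, b.name AS parent
FROM tasks a
LEFT JOIN tasks b ON a.parent_id = b.id

Result:
item      | parent  
----------+---------
Document  | NULL    
Setup     | Document
Migrate   | Document
Refactor  | Document
Optimize  | Setup   
Implement | Refactor
Deploy    | Migrate 
Plan      | Deploy  


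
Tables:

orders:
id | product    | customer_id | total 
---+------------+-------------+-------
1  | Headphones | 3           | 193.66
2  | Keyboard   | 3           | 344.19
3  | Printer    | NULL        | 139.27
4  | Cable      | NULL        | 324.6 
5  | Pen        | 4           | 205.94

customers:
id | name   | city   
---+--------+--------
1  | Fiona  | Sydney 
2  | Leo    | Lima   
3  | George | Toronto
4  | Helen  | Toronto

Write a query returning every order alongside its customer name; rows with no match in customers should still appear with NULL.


LEFT JOIN keeps every row from orders (the left table); where customer_id has no match in customers, the customer columns become NULL. Walk through each order:
  - order 1 (Headphones): customer_id=3 -> matches George
  - order 2 (Keyboard): customer_id=3 -> matches George
  - order 3 (Printer): customer_id=NULL, no match -> kept with NULL
  - order 4 (Cable): customer_id=NULL, no match -> kept with NULL
  - order 5 (Pen): customer_id=4 -> matches Helen
All 5 rows appear; 2 have NULL customer.

SQL:
SELECT a.product, b.name AS customer
FROM orders a
LEFT JOIN customers b ON a.customer_id = b.id

Result:
product    | customer
-----------+---------
Headphones | George  
Keyboard   | George  
Printer    | NULL    
Cable      | NULL    
Pen        | Helen   


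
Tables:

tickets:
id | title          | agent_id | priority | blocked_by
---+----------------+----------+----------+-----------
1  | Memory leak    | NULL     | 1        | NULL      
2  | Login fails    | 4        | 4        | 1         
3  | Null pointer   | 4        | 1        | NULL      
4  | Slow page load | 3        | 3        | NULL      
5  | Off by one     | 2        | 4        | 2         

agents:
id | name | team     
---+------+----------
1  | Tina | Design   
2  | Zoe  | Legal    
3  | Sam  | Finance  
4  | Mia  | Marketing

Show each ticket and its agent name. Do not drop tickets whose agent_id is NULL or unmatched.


LEFT JOIN keeps every row from tickets (the left table); where agent_id has no match in agents, the agent columns become NULL. Walk through each ticket:
  - ticket 1 (Memory leak): agent_id=NULL, no match -> kept with NULL
  - ticket 2 (Login fails): agent_id=4 -> matches Mia
  - ticket 3 (Null pointer): agent_id=4 -> matches Mia
  - ticket 4 (Slow page load): agent_id=3 -> matches Sam
  - ticket 5 (Off by one): agent_id=2 -> matches Zoe
All 5 rows appear; 1 has NULL agent.

SQL:
SELECT a.title, b.name AS agent
FROM tickets a
LEFT JOIN agents b ON a.agent_id = b.id

Result:
title          | agent
---------------+------
Memory leak    | NULL 
Login fails    | Mia  
Null pointer   | Mia  
Slow page load | Sam  
Off by one     | Zoe  


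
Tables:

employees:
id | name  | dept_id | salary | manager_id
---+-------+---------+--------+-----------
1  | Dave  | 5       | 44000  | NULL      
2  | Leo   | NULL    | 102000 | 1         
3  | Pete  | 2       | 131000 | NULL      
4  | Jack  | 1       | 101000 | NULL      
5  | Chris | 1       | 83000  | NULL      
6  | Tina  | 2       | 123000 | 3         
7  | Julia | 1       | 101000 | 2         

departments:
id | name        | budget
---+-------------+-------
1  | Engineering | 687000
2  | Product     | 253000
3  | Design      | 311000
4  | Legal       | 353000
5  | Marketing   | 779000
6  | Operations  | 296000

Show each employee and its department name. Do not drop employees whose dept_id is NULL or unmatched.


LEFT JOIN keeps every row from employees (the left table); where dept_id has no match in departments, the department columns become NULL. Walk through each employee:
  - employee 1 (Dave): dept_id=5 -> matches Marketing
  - employee 2 (Leo): dept_id=NULL, no match -> kept with NULL
  - employee 3 (Pete): dept_id=2 -> matches Product
  - employee 4 (Jack): dept_id=1 -> matches Engineering
  - employee 5 (Chris): dept_id=1 -> matches Engineering
  - employee 6 (Tina): dept_id=2 -> matches Product
  - employee 7 (Julia): dept_id=1 -> matches Engineering
All 7 rows appear; 1 has NULL department.

SQL:
SELECT a.name, b.name AS department
FROM employees a
LEFT JOIN departments b ON a.dept_id = b.id

Result:
name  | department 
------+------------
Dave  | Marketing  
Leo   | NULL       
Pete  | Product    
Jack  | Engineering
Chris | Engineering
Tina  | Product    
Julia | Engineering


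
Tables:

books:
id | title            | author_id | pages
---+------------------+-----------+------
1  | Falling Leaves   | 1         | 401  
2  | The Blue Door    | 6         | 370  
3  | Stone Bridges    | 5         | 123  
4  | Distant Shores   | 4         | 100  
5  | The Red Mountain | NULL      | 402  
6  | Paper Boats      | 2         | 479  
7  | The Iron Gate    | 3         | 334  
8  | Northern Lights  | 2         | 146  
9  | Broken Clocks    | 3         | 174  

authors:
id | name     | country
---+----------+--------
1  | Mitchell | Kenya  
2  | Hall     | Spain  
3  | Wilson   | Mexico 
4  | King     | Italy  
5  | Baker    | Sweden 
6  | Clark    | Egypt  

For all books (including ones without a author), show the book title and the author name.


LEFT JOIN keeps every row from books (the left table); where author_id has no match in authors, the author columns become NULL. Walk through each book:
  - book 1 (Falling Leaves): author_id=1 -> matches Mitchell
  - book 2 (The Blue Door): author_id=6 -> matches Clark
  - book 3 (Stone Bridges): author_id=5 -> matches Baker
  - book 4 (Distant Shores): author_id=4 -> matches King
  - book 5 (The Red Mountain): author_id=NULL, no match -> kept with NULL
  - book 6 (Paper Boats): author_id=2 -> matches Hall
  - book 7 (The Iron Gate): author_id=3 -> matches Wilson
  - book 8 (Northern Lights): author_id=2 -> matches Hall
  - book 9 (Broken Clocks): author_id=3 -> matches Wilson
All 9 rows appear; 1 has NULL author.

SQL:
SELECT a.title, b.name AS author
FROM books a
LEFT JOIN authors b ON a.author_id = b.id

Result:
title            | author  
-----------------+---------
Falling Leaves   | Mitchell
The Blue Door    | Clark   
Stone Bridges    | Baker   
Distant Shores   | King    
The Red Mountain | NULL    
Paper Boats      | Hall    
The Iron Gate    | Wilson  
Northern Lights  | Hall    
Broken Clocks    | Wilson  


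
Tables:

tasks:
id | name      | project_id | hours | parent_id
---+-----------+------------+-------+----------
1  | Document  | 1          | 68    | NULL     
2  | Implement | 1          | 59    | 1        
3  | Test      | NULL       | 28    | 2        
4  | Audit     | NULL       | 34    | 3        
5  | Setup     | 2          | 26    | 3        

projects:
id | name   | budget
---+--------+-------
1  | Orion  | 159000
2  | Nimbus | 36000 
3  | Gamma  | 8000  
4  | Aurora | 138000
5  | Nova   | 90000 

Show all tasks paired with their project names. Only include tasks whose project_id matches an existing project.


INNER JOIN keeps only tasks rows whose project_id matches an id in projects. Walk through each task:
  - task 1 (Document): project_id=1 -> matches Orion
  - task 2 (Implement): project_id=1 -> matches Orion
  - task 3 (Test): project_id=NULL, no match -> dropped
  - task 4 (Audit): project_id=NULL, no match -> dropped
  - task 5 (Setup): project_id=2 -> matches Nimbus
So 2 of 5 rows are dropped.

SQL:
SELECT a.name, b.name AS project
FROM tasks a
INNER JOIN projects b ON a.project_id = b.id

Result:
name      | project
----------+--------
Document  | Orion  
Implement | Orion  
Setup     | Nimbus 


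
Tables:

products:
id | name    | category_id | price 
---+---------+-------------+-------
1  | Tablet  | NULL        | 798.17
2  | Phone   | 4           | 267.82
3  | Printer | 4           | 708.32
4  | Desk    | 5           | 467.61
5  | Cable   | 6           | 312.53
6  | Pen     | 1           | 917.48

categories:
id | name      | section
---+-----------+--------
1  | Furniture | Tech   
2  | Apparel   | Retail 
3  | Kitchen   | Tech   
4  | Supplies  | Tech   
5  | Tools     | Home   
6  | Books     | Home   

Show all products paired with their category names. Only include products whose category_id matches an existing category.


INNER JOIN keeps only products rows whose category_id matches an id in categories. Walk through each product:
  - product 1 (Tablet): category_id=NULL, no match -> dropped
  - product 2 (Phone): category_id=4 -> matches Supplies
  - product 3 (Printer): category_id=4 -> matches Supplies
  - product 4 (Desk): category_id=5 -> matches Tools
  - product 5 (Cable): category_id=6 -> matches Books
  - product 6 (Pen): category_id=1 -> matches Furniture
So 1 of 6 rows is dropped.

SQL:
SELECT a.name, b.name AS category
FROM products a
INNER JOIN categories b ON a.category_id = b.id

Result:
name    | category 
--------+----------
Phone   | Supplies 
Printer | Supplies 
Desk    | Tools    
Cable   | Books    
Pen     | Furniture


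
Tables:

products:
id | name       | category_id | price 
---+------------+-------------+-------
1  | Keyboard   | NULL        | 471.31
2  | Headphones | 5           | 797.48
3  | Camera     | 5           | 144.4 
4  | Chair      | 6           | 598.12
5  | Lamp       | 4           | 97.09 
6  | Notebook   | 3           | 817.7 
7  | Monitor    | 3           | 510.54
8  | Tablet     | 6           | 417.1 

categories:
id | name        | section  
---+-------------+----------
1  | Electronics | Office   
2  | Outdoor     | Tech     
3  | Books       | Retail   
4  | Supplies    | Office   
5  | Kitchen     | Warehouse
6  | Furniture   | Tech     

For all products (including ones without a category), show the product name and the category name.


LEFT JOIN keeps every row from products (the left table); where category_id has no match in categories, the category columns become NULL. Walk through each product:
  - product 1 (Keyboard): category_id=NULL, no match -> kept with NULL
  - product 2 (Headphones): category_id=5 -> matches Kitchen
  - product 3 (Camera): category_id=5 -> matches Kitchen
  - product 4 (Chair): category_id=6 -> matches Furniture
  - product 5 (Lamp): category_id=4 -> matches Supplies
  - product 6 (Notebook): category_id=3 -> matches Books
  - product 7 (Monitor): category_id=3 -> matches Books
  - product 8 (Tablet): category_id=6 -> matches Furniture
All 8 rows appear; 1 has NULL category.

SQL:
SELECT a.name, b.name AS category
FROM products a
LEFT JOIN categories b ON a.category_id = b.id

Result:
name       | category 
-----------+----------
Keyboard   | NULL     
Headphones | Kitchen  
Camera     | Kitchen  
Chair      | Furniture
Lamp       | Supplies 
Notebook   | Books    
Monitor    | Books    
Tablet     | Furniture


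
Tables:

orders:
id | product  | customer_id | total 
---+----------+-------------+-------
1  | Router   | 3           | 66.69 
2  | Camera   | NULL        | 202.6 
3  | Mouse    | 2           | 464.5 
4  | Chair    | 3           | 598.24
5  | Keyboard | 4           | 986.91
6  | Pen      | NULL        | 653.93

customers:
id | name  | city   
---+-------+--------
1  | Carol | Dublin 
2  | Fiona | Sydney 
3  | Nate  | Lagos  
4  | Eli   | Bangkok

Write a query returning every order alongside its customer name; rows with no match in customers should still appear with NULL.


LEFT JOIN keeps every row from orders (the left table); where customer_id has no match in customers, the customer columns become NULL. Walk through each order:
  - order 1 (Router): customer_id=3 -> matches Nate
  - order 2 (Camera): customer_id=NULL, no match -> kept with NULL
  - order 3 (Mouse): customer_id=2 -> matches Fiona
  - order 4 (Chair): customer_id=3 -> matches Nate
  - order 5 (Keyboard): customer_id=4 -> matches Eli
  - order 6 (Pen): customer_id=NULL, no match -> kept with NULL
All 6 rows appear; 2 have NULL customer.

SQL:
SELECT a.product, b.name AS customer
FROM orders a
LEFT JOIN customers b ON a.customer_id = b.id

Result:
product  | customer
---------+---------
Router   | Nate    
Camera   | NULL    
Mouse    | Fiona   
Chair    | Nate    
Keyboard | Eli     
Pen      | NULL    


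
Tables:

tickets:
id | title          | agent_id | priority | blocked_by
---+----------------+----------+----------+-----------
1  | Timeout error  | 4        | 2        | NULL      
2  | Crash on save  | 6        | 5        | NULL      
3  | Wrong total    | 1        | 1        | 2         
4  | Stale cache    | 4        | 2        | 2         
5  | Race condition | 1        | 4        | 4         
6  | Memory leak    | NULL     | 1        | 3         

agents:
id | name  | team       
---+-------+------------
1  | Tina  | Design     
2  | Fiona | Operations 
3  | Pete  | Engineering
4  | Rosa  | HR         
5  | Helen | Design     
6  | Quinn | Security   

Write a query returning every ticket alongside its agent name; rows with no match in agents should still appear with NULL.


LEFT JOIN keeps every row from tickets (the left table); where agent_id has no match in agents, the agent columns become NULL. Walk through each ticket:
  - ticket 1 (Timeout error): agent_id=4 -> matches Rosa
  - ticket 2 (Crash on save): agent_id=6 -> matches Quinn
  - ticket 3 (Wrong total): agent_id=1 -> matches Tina
  - ticket 4 (Stale cache): agent_id=4 -> matches Rosa
  - ticket 5 (Race condition): agent_id=1 -> matches Tina
  - ticket 6 (Memory leak): agent_id=NULL, no match -> kept with NULL
All 6 rows appear; 1 has NULL agent.

SQL:
SELECT a.title, b.name AS agent
FROM tickets a
LEFT JOIN agents b ON a.agent_id = b.id

Result:
title          | agent
---------------+------
Timeout error  | Rosa 
Crash on save  | Quinn
Wrong total    | Tina 
Stale cache    | Rosa 
Race condition | Tina 
Memory leak    | NULL 


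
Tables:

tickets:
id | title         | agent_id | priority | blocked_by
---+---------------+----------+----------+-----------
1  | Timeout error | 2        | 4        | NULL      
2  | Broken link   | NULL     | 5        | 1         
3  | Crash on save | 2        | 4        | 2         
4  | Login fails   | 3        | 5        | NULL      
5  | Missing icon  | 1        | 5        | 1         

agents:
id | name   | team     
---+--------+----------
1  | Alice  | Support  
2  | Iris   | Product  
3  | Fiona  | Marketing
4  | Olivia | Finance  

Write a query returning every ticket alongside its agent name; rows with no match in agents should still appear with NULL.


LEFT JOIN keeps every row from tickets (the left table); where agent_id has no match in agents, the agent columns become NULL. Walk through each ticket:
  - ticket 1 (Timeout error): agent_id=2 -> matches Iris
  - ticket 2 (Broken link): agent_id=NULL, no match -> kept with NULL
  - ticket 3 (Crash on save): agent_id=2 -> matches Iris
  - ticket 4 (Login fails): agent_id=3 -> matches Fiona
  - ticket 5 (Missing icon): agent_id=1 -> matches Alice
All 5 rows appear; 1 has NULL agent.

SQL:
SELECT a.title, b.name AS agent
FROM tickets a
LEFT JOIN agents b ON a.agent_id = b.id

Result:
title         | agent
--------------+------
Timeout error | Iris 
Broken link   | NULL 
Crash on save | Iris 
Login fails   | Fiona
Missing icon  | Alice


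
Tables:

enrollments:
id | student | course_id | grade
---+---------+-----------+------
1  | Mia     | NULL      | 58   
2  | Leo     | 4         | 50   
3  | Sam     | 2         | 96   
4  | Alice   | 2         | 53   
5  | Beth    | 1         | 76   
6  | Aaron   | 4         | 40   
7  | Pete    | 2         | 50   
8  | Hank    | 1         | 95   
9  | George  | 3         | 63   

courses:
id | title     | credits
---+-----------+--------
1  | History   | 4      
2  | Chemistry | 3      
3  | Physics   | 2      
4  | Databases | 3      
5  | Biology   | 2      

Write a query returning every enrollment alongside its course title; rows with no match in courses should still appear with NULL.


LEFT JOIN keeps every row from enrollments (the left table); where course_id has no match in courses, the course columns become NULL. Walk through each enrollment:
  - enrollment 1 (Mia): course_id=NULL, no match -> kept with NULL
  - enrollment 2 (Leo): course_id=4 -> matches Databases
  - enrollment 3 (Sam): course_id=2 -> matches Chemistry
  - enrollment 4 (Alice): course_id=2 -> matches Chemistry
  - enrollment 5 (Beth): course_id=1 -> matches History
  - enrollment 6 (Aaron): course_id=4 -> matches Databases
  - enrollment 7 (Pete): course_id=2 -> matches Chemistry
  - enrollment 8 (Hank): course_id=1 -> matches History
  - enrollment 9 (George): course_id=3 -> matches Physics
All 9 rows appear; 1 has NULL course.

SQL:
SELECT a.student, b.title AS course
FROM enrollments a
LEFT JOIN courses b ON a.course_id = b.id

Result:
student | course   
--------+----------
Mia     | NULL     
Leo     | Databases
Sam     | Chemistry
Alice   | Chemistry
Beth    | History  
Aaron   | Databases
Pete    | Chemistry
Hank    | History  
George  | Physics  


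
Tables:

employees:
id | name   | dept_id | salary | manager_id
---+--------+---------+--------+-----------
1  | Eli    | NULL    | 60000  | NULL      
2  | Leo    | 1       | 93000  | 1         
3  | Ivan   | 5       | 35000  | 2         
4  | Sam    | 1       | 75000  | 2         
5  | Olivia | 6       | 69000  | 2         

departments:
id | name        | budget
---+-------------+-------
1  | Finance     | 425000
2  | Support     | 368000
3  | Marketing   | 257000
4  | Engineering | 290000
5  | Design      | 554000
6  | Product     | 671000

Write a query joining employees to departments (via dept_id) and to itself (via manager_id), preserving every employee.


Two LEFT JOINs from the same base table employees: one to departments via dept_id, one to employees itself via manager_id. Both are LEFT so every employee is preserved.
Match against departments:
  - employee 1 (Eli): dept_id=NULL, no match -> kept with NULL
  - employee 2 (Leo): dept_id=1 -> matches Finance
  - employee 3 (Ivan): dept_id=5 -> matches Design
  - employee 4 (Sam): dept_id=1 -> matches Finance
  - employee 5 (Olivia): dept_id=6 -> matches Product
Match against employees (self):
  - employee 1 (Eli): manager_id=NULL -> NULL
  - employee 2 (Leo): manager_id=1 -> Eli
  - employee 3 (Ivan): manager_id=2 -> Leo
  - employee 4 (Sam): manager_id=2 -> Leo
  - employee 5 (Olivia): manager_id=2 -> Leo

SQL:
SELECT a.name, b.name AS department, c.name AS manager
FROM employees a
LEFT JOIN departments b ON a.dept_id = b.id
LEFT JOIN employees c ON a.manager_id = c.id

Result:
name   | department | manager
-------+------------+--------
Eli    | NULL       | NULL   
Leo    | Finance    | Eli    
Ivan   | Design     | Leo    
Sam    | Finance    | Leo    
Olivia | Product    | Leo    


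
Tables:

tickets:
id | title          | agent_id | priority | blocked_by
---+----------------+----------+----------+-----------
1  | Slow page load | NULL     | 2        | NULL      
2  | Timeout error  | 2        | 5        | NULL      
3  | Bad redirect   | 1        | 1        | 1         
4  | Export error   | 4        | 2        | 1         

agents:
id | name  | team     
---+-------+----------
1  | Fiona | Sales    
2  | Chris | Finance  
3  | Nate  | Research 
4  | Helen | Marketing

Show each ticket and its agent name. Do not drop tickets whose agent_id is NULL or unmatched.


LEFT JOIN keeps every row from tickets (the left table); where agent_id has no match in agents, the agent columns become NULL. Walk through each ticket:
  - ticket 1 (Slow page load): agent_id=NULL, no match -> kept with NULL
  - ticket 2 (Timeout error): agent_id=2 -> matches Chris
  - ticket 3 (Bad redirect): agent_id=1 -> matches Fiona
  - ticket 4 (Export error): agent_id=4 -> matches Helen
All 4 rows appear; 1 has NULL agent.

SQL:
SELECT a.title, b.name AS agent
FROM tickets a
LEFT JOIN agents b ON a.agent_id = b.id

Result:
title          | agent
---------------+------
Slow page load | NULL 
Timeout error  | Chris
Bad redirect   | Fiona
Export error   | Helen


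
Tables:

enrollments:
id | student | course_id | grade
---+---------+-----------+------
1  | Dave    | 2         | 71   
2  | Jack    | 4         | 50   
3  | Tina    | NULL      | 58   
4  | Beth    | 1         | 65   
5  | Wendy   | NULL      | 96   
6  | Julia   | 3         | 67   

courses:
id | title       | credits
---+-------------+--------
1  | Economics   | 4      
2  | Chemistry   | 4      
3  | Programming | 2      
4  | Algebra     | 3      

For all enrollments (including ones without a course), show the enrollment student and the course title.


LEFT JOIN keeps every row from enrollments (the left table); where course_id has no match in courses, the course columns become NULL. Walk through each enrollment:
  - enrollment 1 (Dave): course_id=2 -> matches Chemistry
  - enrollment 2 (Jack): course_id=4 -> matches Algebra
  - enrollment 3 (Tina): course_id=NULL, no match -> kept with NULL
  - enrollment 4 (Beth): course_id=1 -> matches Economics
  - enrollment 5 (Wendy): course_id=NULL, no match -> kept with NULL
  - enrollment 6 (Julia): course_id=3 -> matches Programming
All 6 rows appear; 2 have NULL course.

SQL:
SELECT a.student, b.title AS course
FROM enrollments a
LEFT JOIN courses b ON a.course_id = b.id

Result:
student | course     
--------+------------
Dave    | Chemistry  
Jack    | Algebra    
Tina    | NULL       
Beth    | Economics  
Wendy   | NULL       
Julia   | Programming


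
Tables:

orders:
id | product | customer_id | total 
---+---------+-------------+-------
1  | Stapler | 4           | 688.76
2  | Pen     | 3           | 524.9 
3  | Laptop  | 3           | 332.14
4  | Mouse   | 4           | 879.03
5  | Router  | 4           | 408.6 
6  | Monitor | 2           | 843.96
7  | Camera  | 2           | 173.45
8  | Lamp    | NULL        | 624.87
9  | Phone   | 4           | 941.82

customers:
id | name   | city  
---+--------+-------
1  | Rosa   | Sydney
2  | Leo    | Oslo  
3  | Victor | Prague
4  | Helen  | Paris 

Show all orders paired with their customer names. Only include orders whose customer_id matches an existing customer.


INNER JOIN keeps only orders rows whose customer_id matches an id in customers. Walk through each order:
  - order 1 (Stapler): customer_id=4 -> matches Helen
  - order 2 (Pen): customer_id=3 -> matches Victor
  - order 3 (Laptop): customer_id=3 -> matches Victor
  - order 4 (Mouse): customer_id=4 -> matches Helen
  - order 5 (Router): customer_id=4 -> matches Helen
  - order 6 (Monitor): customer_id=2 -> matches Leo
  - order 7 (Camera): customer_id=2 -> matches Leo
  - order 8 (Lamp): customer_id=NULL, no match -> dropped
  - order 9 (Phone): customer_id=4 -> matches Helen
So 1 of 9 rows is dropped.

SQL:
SELECT a.product, b.name AS customer
FROM orders a
INNER JOIN customers b ON a.customer_id = b.id

Result:
product | customer
--------+---------
Stapler | Helen   
Pen     | Victor  
Laptop  | Victor  
Mouse   | Helen   
Router  | Helen   
Monitor | Leo     
Camera  | Leo     
Phone   | Helen   


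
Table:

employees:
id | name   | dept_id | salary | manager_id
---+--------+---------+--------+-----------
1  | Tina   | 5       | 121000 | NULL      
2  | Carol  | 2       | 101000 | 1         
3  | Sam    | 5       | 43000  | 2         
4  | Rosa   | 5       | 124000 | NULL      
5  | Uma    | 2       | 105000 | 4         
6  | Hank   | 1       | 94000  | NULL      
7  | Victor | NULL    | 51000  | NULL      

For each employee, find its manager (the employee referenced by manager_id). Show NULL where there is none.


This is a self-join: employees is joined to a second copy of itself, matching each row's manager_id to another row's id. Use LEFT JOIN so rows with manager_id=NULL are kept.
  - employee 1 (Tina): manager_id=NULL -> NULL
  - employee 2 (Carol): manager_id=1 -> Tina
  - employee 3 (Sam): manager_id=2 -> Carol
  - employee 4 (Rosa): manager_id=NULL -> NULL
  - employee 5 (Uma): manager_id=4 -> Rosa
  - employee 6 (Hank): manager_id=NULL -> NULL
  - employee 7 (Victor): manager_id=NULL -> NULL

SQL:
SELECT a.name AS item, b.name AS manager
FROM employees a
LEFT JOIN employees b ON a.manager_id = b.id

Result:
item   | manager
-------+--------
Tina   | NULL   
Carol  | Tina   
Sam    | Carol  
Rosa   | NULL   
Uma    | Rosa   
Hank   | NULL   
Victor | NULL   


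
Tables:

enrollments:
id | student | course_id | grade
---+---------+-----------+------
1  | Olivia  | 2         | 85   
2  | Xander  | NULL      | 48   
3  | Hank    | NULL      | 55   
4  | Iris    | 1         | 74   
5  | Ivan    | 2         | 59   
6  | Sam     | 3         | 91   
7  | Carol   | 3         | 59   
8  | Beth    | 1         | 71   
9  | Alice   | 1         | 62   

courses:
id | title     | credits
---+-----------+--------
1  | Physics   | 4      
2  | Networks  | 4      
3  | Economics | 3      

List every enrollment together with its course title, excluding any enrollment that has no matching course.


INNER JOIN keeps only enrollments rows whose course_id matches an id in courses. Walk through each enrollment:
  - enrollment 1 (Olivia): course_id=2 -> matches Networks
  - enrollment 2 (Xander): course_id=NULL, no match -> dropped
  - enrollment 3 (Hank): course_id=NULL, no match -> dropped
  - enrollment 4 (Iris): course_id=1 -> matches Physics
  - enrollment 5 (Ivan): course_id=2 -> matches Networks
  - enrollment 6 (Sam): course_id=3 -> matches Economics
  - enrollment 7 (Carol): course_id=3 -> matches Economics
  - enrollment 8 (Beth): course_id=1 -> matches Physics
  - enrollment 9 (Alice): course_id=1 -> matches Physics
So 2 of 9 rows are dropped.

SQL:
SELECT a.student, b.title AS course
FROM enrollments a
INNER JOIN courses b ON a.course_id = b.id

Result:
student | course   
--------+----------
Olivia  | Networks 
Iris    | Physics  
Ivan    | Networks 
Sam     | Economics
Carol   | Economics
Beth    | Physics  
Alice   | Physics  


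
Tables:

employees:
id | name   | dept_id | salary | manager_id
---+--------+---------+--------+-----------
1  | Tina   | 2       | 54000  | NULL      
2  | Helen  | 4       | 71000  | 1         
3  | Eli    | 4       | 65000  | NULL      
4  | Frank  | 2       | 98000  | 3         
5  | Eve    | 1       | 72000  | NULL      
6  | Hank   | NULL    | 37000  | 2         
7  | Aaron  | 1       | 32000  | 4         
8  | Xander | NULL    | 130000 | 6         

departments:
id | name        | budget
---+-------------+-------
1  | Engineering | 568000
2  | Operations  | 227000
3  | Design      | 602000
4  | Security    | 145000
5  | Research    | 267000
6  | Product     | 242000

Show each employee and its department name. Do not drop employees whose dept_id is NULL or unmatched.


LEFT JOIN keeps every row from employees (the left table); where dept_id has no match in departments, the department columns become NULL. Walk through each employee:
  - employee 1 (Tina): dept_id=2 -> matches Operations
  - employee 2 (Helen): dept_id=4 -> matches Security
  - employee 3 (Eli): dept_id=4 -> matches Security
  - employee 4 (Frank): dept_id=2 -> matches Operations
  - employee 5 (Eve): dept_id=1 -> matches Engineering
  - employee 6 (Hank): dept_id=NULL, no match -> kept with NULL
  - employee 7 (Aaron): dept_id=1 -> matches Engineering
  - employee 8 (Xander): dept_id=NULL, no match -> kept with NULL
All 8 rows appear; 2 have NULL department.

SQL:
SELECT a.name, b.name AS department
FROM employees a
LEFT JOIN departments b ON a.dept_id = b.id

Result:
name   | department 
-------+------------
Tina   | Operations 
Helen  | Security   
Eli    | Security   
Frank  | Operations 
Eve    | Engineering
Hank   | NULL       
Aaron  | Engineering
Xander | NULL       


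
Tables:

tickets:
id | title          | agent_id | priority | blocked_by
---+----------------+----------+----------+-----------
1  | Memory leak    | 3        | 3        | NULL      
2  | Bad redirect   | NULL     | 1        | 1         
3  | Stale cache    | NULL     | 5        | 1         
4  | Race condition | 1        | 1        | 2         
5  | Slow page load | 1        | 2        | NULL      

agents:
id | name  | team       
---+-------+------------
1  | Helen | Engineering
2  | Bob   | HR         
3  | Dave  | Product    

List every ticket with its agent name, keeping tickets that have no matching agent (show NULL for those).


LEFT JOIN keeps every row from tickets (the left table); where agent_id has no match in agents, the agent columns become NULL. Walk through each ticket:
  - ticket 1 (Memory leak): agent_id=3 -> matches Dave
  - ticket 2 (Bad redirect): agent_id=NULL, no match -> kept with NULL
  - ticket 3 (Stale cache): agent_id=NULL, no match -> kept with NULL
  - ticket 4 (Race condition): agent_id=1 -> matches Helen
  - ticket 5 (Slow page load): agent_id=1 -> matches Helen
All 5 rows appear; 2 have NULL agent.

SQL:
SELECT a.title, b.name AS agent
FROM tickets a
LEFT JOIN agents b ON a.agent_id = b.id

Result:
title          | agent
---------------+------
Memory leak    | Dave 
Bad redirect   | NULL 
Stale cache    | NULL 
Race condition | Helen
Slow page load | Helen


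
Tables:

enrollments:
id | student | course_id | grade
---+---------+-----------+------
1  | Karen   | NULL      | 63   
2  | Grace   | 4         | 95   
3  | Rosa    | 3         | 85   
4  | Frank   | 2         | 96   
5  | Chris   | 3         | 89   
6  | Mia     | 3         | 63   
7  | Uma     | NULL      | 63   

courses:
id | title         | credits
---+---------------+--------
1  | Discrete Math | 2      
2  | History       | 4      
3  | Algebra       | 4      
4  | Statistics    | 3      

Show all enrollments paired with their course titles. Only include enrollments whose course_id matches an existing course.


INNER JOIN keeps only enrollments rows whose course_id matches an id in courses. Walk through each enrollment:
  - enrollment 1 (Karen): course_id=NULL, no match -> dropped
  - enrollment 2 (Grace): course_id=4 -> matches Statistics
  - enrollment 3 (Rosa): course_id=3 -> matches Algebra
  - enrollment 4 (Frank): course_id=2 -> matches History
  - enrollment 5 (Chris): course_id=3 -> matches Algebra
  - enrollment 6 (Mia): course_id=3 -> matches Algebra
  - enrollment 7 (Uma): course_id=NULL, no match -> dropped
So 2 of 7 rows are dropped.

SQL:
SELECT a.student, b.title AS course
FROM enrollments a
INNER JOIN courses b ON a.course_id = b.id

Result:
student | course    
--------+-----------
Grace   | Statistics
Rosa    | Algebra   
Frank   | History   
Chris   | Algebra   
Mia     | Algebra   


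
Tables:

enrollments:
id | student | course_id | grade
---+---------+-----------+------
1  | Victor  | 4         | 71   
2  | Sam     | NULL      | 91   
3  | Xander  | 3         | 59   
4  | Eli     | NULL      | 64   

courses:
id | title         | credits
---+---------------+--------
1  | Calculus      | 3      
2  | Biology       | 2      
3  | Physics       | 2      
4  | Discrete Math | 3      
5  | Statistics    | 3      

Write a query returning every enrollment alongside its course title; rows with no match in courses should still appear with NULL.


LEFT JOIN keeps every row from enrollments (the left table); where course_id has no match in courses, the course columns become NULL. Walk through each enrollment:
  - enrollment 1 (Victor): course_id=4 -> matches Discrete Math
  - enrollment 2 (Sam): course_id=NULL, no match -> kept with NULL
  - enrollment 3 (Xander): course_id=3 -> matches Physics
  - enrollment 4 (Eli): course_id=NULL, no match -> kept with NULL
All 4 rows appear; 2 have NULL course.

SQL:
SELECT a.student, b.title AS course
FROM enrollments a
LEFT JOIN courses b ON a.course_id = b.id

Result:
student | course       
--------+--------------
Victor  | Discrete Math
Sam     | NULL         
Xander  | Physics      
Eli     | NULL         


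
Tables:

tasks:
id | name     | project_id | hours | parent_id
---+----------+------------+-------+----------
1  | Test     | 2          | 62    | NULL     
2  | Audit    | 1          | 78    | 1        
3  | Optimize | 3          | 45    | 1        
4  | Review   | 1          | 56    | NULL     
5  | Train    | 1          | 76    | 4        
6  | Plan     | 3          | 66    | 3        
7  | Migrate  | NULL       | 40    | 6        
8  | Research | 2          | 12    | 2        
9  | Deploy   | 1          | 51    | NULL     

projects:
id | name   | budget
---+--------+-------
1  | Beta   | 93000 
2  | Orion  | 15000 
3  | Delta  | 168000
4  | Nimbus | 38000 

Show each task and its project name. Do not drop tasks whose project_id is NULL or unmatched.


LEFT JOIN keeps every row from tasks (the left table); where project_id has no match in projects, the project columns become NULL. Walk through each task:
  - task 1 (Test): project_id=2 -> matches Orion
  - task 2 (Audit): project_id=1 -> matches Beta
  - task 3 (Optimize): project_id=3 -> matches Delta
  - task 4 (Review): project_id=1 -> matches Beta
  - task 5 (Train): project_id=1 -> matches Beta
  - task 6 (Plan): project_id=3 -> matches Delta
  - task 7 (Migrate): project_id=NULL, no match -> kept with NULL
  - task 8 (Research): project_id=2 -> matches Orion
  - task 9 (Deploy): project_id=1 -> matches Beta
All 9 rows appear; 1 has NULL project.

SQL:
SELECT a.name, b.name AS project
FROM tasks a
LEFT JOIN projects b ON a.project_id = b.id

Result:
name     | project
---------+--------
Test     | Orion  
Audit    | Beta   
Optimize | Delta  
Review   | Beta   
Train    | Beta   
Plan     | Delta  
Migrate  | NULL   
Research | Orion  
Deploy   | Beta   


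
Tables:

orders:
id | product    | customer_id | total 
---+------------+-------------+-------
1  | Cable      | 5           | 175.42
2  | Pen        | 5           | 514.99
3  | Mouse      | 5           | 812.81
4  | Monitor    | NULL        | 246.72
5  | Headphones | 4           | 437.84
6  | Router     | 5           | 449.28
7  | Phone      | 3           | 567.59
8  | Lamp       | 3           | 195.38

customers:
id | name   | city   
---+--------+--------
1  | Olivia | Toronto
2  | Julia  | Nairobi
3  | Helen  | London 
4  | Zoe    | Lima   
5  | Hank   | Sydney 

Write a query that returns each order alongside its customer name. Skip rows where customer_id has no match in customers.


INNER JOIN keeps only orders rows whose customer_id matches an id in customers. Walk through each order:
  - order 1 (Cable): customer_id=5 -> matches Hank
  - order 2 (Pen): customer_id=5 -> matches Hank
  - order 3 (Mouse): customer_id=5 -> matches Hank
  - order 4 (Monitor): customer_id=NULL, no match -> dropped
  - order 5 (Headphones): customer_id=4 -> matches Zoe
  - order 6 (Router): customer_id=5 -> matches Hank
  - order 7 (Phone): customer_id=3 -> matches Helen
  - order 8 (Lamp): customer_id=3 -> matches Helen
So 1 of 8 rows is dropped.

SQL:
SELECT a.product, b.name AS customer
FROM orders a
INNER JOIN customers b ON a.customer_id = b.id

Result:
product    | customer
-----------+---------
Cable      | Hank    
Pen        | Hank    
Mouse      | Hank    
Headphones | Zoe     
Router     | Hank    
Phone      | Helen   
Lamp       | Helen   
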